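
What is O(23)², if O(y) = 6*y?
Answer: 19044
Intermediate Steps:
O(23)² = (6*23)² = 138² = 19044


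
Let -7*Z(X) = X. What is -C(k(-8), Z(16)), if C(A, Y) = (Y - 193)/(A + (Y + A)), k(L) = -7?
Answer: -1367/114 ≈ -11.991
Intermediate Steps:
Z(X) = -X/7
C(A, Y) = (-193 + Y)/(Y + 2*A) (C(A, Y) = (-193 + Y)/(A + (A + Y)) = (-193 + Y)/(Y + 2*A))
-C(k(-8), Z(16)) = -(-193 - ⅐*16)/(-⅐*16 + 2*(-7)) = -(-193 - 16/7)/(-16/7 - 14) = -(-1367)/((-114/7)*7) = -(-7)*(-1367)/(114*7) = -1*1367/114 = -1367/114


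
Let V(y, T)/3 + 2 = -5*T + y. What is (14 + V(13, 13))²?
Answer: 21904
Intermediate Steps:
V(y, T) = -6 - 15*T + 3*y (V(y, T) = -6 + 3*(-5*T + y) = -6 + 3*(y - 5*T) = -6 + (-15*T + 3*y) = -6 - 15*T + 3*y)
(14 + V(13, 13))² = (14 + (-6 - 15*13 + 3*13))² = (14 + (-6 - 195 + 39))² = (14 - 162)² = (-148)² = 21904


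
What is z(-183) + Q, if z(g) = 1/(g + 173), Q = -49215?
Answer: -492151/10 ≈ -49215.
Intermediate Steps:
z(g) = 1/(173 + g)
z(-183) + Q = 1/(173 - 183) - 49215 = 1/(-10) - 49215 = -⅒ - 49215 = -492151/10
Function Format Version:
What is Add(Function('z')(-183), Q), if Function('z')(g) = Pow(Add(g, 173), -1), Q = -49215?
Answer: Rational(-492151, 10) ≈ -49215.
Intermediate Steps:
Function('z')(g) = Pow(Add(173, g), -1)
Add(Function('z')(-183), Q) = Add(Pow(Add(173, -183), -1), -49215) = Add(Pow(-10, -1), -49215) = Add(Rational(-1, 10), -49215) = Rational(-492151, 10)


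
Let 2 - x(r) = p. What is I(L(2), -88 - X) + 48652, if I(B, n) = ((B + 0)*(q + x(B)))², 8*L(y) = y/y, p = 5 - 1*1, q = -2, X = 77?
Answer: 194609/4 ≈ 48652.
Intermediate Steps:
p = 4 (p = 5 - 1 = 4)
x(r) = -2 (x(r) = 2 - 1*4 = 2 - 4 = -2)
L(y) = ⅛ (L(y) = (y/y)/8 = (⅛)*1 = ⅛)
I(B, n) = 16*B² (I(B, n) = ((B + 0)*(-2 - 2))² = (B*(-4))² = (-4*B)² = 16*B²)
I(L(2), -88 - X) + 48652 = 16*(⅛)² + 48652 = 16*(1/64) + 48652 = ¼ + 48652 = 194609/4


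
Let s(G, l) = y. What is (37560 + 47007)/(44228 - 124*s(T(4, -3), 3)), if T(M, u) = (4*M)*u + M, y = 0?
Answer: 84567/44228 ≈ 1.9121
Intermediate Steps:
T(M, u) = M + 4*M*u (T(M, u) = 4*M*u + M = M + 4*M*u)
s(G, l) = 0
(37560 + 47007)/(44228 - 124*s(T(4, -3), 3)) = (37560 + 47007)/(44228 - 124*0) = 84567/(44228 + 0) = 84567/44228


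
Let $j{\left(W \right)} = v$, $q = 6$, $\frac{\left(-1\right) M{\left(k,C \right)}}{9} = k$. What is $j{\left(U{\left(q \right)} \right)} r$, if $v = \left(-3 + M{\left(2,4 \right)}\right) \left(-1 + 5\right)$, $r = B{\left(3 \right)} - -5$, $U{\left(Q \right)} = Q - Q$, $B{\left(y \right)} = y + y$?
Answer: $-924$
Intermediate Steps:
$B{\left(y \right)} = 2 y$
$M{\left(k,C \right)} = - 9 k$
$U{\left(Q \right)} = 0$
$r = 11$ ($r = 2 \cdot 3 - -5 = 6 + 5 = 11$)
$v = -84$ ($v = \left(-3 - 18\right) \left(-1 + 5\right) = \left(-3 - 18\right) 4 = \left(-21\right) 4 = -84$)
$j{\left(W \right)} = -84$
$j{\left(U{\left(q \right)} \right)} r = \left(-84\right) 11 = -924$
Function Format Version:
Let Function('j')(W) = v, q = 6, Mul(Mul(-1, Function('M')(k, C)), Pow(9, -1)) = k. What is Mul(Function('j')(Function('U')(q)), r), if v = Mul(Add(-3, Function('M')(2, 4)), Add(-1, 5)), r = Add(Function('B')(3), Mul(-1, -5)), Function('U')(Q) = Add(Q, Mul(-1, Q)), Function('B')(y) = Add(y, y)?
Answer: -924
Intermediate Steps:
Function('B')(y) = Mul(2, y)
Function('M')(k, C) = Mul(-9, k)
Function('U')(Q) = 0
r = 11 (r = Add(Mul(2, 3), Mul(-1, -5)) = Add(6, 5) = 11)
v = -84 (v = Mul(Add(-3, Mul(-9, 2)), Add(-1, 5)) = Mul(Add(-3, -18), 4) = Mul(-21, 4) = -84)
Function('j')(W) = -84
Mul(Function('j')(Function('U')(q)), r) = Mul(-84, 11) = -924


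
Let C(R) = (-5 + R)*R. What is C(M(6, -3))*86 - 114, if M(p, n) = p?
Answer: 402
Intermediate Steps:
C(R) = R*(-5 + R)
C(M(6, -3))*86 - 114 = (6*(-5 + 6))*86 - 114 = (6*1)*86 - 114 = 6*86 - 114 = 516 - 114 = 402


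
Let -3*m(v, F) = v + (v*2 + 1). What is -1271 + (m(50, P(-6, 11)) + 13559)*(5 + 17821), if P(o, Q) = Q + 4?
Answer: 240804221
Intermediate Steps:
P(o, Q) = 4 + Q
m(v, F) = -1/3 - v (m(v, F) = -(v + (v*2 + 1))/3 = -(v + (2*v + 1))/3 = -(v + (1 + 2*v))/3 = -(1 + 3*v)/3 = -1/3 - v)
-1271 + (m(50, P(-6, 11)) + 13559)*(5 + 17821) = -1271 + ((-1/3 - 1*50) + 13559)*(5 + 17821) = -1271 + ((-1/3 - 50) + 13559)*17826 = -1271 + (-151/3 + 13559)*17826 = -1271 + (40526/3)*17826 = -1271 + 240805492 = 240804221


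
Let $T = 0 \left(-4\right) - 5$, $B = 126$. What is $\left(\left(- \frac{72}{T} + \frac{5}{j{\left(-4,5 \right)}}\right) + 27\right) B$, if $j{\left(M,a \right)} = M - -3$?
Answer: $\frac{22932}{5} \approx 4586.4$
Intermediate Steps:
$T = -5$ ($T = 0 - 5 = -5$)
$j{\left(M,a \right)} = 3 + M$ ($j{\left(M,a \right)} = M + 3 = 3 + M$)
$\left(\left(- \frac{72}{T} + \frac{5}{j{\left(-4,5 \right)}}\right) + 27\right) B = \left(\left(- \frac{72}{-5} + \frac{5}{3 - 4}\right) + 27\right) 126 = \left(\left(\left(-72\right) \left(- \frac{1}{5}\right) + \frac{5}{-1}\right) + 27\right) 126 = \left(\left(\frac{72}{5} + 5 \left(-1\right)\right) + 27\right) 126 = \left(\left(\frac{72}{5} - 5\right) + 27\right) 126 = \left(\frac{47}{5} + 27\right) 126 = \frac{182}{5} \cdot 126 = \frac{22932}{5}$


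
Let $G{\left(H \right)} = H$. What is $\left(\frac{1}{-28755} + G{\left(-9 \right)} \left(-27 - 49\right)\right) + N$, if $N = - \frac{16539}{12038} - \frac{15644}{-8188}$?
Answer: $\frac{485045265026509}{708574556430} \approx 684.54$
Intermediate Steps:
$N = \frac{13225285}{24641786}$ ($N = \left(-16539\right) \frac{1}{12038} - - \frac{3911}{2047} = - \frac{16539}{12038} + \frac{3911}{2047} = \frac{13225285}{24641786} \approx 0.5367$)
$\left(\frac{1}{-28755} + G{\left(-9 \right)} \left(-27 - 49\right)\right) + N = \left(\frac{1}{-28755} - 9 \left(-27 - 49\right)\right) + \frac{13225285}{24641786} = \left(- \frac{1}{28755} - -684\right) + \frac{13225285}{24641786} = \left(- \frac{1}{28755} + 684\right) + \frac{13225285}{24641786} = \frac{19668419}{28755} + \frac{13225285}{24641786} = \frac{485045265026509}{708574556430}$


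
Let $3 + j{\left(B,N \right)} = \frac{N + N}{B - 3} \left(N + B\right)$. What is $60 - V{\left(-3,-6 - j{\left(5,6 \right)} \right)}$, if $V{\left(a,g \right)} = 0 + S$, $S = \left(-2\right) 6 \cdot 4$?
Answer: $108$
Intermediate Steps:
$j{\left(B,N \right)} = -3 + \frac{2 N \left(B + N\right)}{-3 + B}$ ($j{\left(B,N \right)} = -3 + \frac{N + N}{B - 3} \left(N + B\right) = -3 + \frac{2 N}{-3 + B} \left(B + N\right) = -3 + \frac{2 N \left(B + N\right)}{-3 + B}$)
$S = -48$ ($S = \left(-12\right) 4 = -48$)
$V{\left(a,g \right)} = -48$ ($V{\left(a,g \right)} = 0 - 48 = -48$)
$60 - V{\left(-3,-6 - j{\left(5,6 \right)} \right)} = 60 - -48 = 60 + 48 = 108$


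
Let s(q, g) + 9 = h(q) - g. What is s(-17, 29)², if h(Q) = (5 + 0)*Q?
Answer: 15129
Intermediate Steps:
h(Q) = 5*Q
s(q, g) = -9 - g + 5*q (s(q, g) = -9 + (5*q - g) = -9 + (-g + 5*q) = -9 - g + 5*q)
s(-17, 29)² = (-9 - 1*29 + 5*(-17))² = (-9 - 29 - 85)² = (-123)² = 15129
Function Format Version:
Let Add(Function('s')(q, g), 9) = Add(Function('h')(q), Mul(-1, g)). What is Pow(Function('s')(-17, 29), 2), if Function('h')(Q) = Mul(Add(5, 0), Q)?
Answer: 15129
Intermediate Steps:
Function('h')(Q) = Mul(5, Q)
Function('s')(q, g) = Add(-9, Mul(-1, g), Mul(5, q)) (Function('s')(q, g) = Add(-9, Add(Mul(5, q), Mul(-1, g))) = Add(-9, Add(Mul(-1, g), Mul(5, q))) = Add(-9, Mul(-1, g), Mul(5, q)))
Pow(Function('s')(-17, 29), 2) = Pow(Add(-9, Mul(-1, 29), Mul(5, -17)), 2) = Pow(Add(-9, -29, -85), 2) = Pow(-123, 2) = 15129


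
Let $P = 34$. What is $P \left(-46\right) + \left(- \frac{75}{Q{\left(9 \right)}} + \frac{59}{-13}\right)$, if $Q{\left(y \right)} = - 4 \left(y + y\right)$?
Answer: $- \frac{489059}{312} \approx -1567.5$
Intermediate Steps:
$Q{\left(y \right)} = - 8 y$ ($Q{\left(y \right)} = - 4 \cdot 2 y = - 8 y$)
$P \left(-46\right) + \left(- \frac{75}{Q{\left(9 \right)}} + \frac{59}{-13}\right) = 34 \left(-46\right) + \left(- \frac{75}{\left(-8\right) 9} + \frac{59}{-13}\right) = -1564 - \left(\frac{59}{13} + \frac{75}{-72}\right) = -1564 - \frac{1091}{312} = - \frac{489059}{312}$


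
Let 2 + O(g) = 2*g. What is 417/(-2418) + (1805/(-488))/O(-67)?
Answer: -3885161/26746304 ≈ -0.14526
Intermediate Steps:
O(g) = -2 + 2*g
417/(-2418) + (1805/(-488))/O(-67) = 417/(-2418) + (1805/(-488))/(-2 + 2*(-67)) = 417*(-1/2418) + (1805*(-1/488))/(-2 - 134) = -139/806 - 1805/488/(-136) = -139/806 - 1805/488*(-1/136) = -139/806 + 1805/66368 = -3885161/26746304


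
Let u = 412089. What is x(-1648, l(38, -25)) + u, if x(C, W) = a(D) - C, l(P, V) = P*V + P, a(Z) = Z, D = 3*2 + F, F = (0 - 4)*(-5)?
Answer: 413763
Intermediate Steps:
F = 20 (F = -4*(-5) = 20)
D = 26 (D = 3*2 + 20 = 6 + 20 = 26)
l(P, V) = P + P*V
x(C, W) = 26 - C
x(-1648, l(38, -25)) + u = (26 - 1*(-1648)) + 412089 = (26 + 1648) + 412089 = 1674 + 412089 = 413763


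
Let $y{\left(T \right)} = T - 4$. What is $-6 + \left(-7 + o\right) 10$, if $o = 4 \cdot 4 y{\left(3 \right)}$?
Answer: $-236$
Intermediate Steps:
$y{\left(T \right)} = -4 + T$ ($y{\left(T \right)} = T - 4 = -4 + T$)
$o = -16$ ($o = 4 \cdot 4 \left(-4 + 3\right) = 16 \left(-1\right) = -16$)
$-6 + \left(-7 + o\right) 10 = -6 + \left(-7 - 16\right) 10 = -6 - 230 = -236$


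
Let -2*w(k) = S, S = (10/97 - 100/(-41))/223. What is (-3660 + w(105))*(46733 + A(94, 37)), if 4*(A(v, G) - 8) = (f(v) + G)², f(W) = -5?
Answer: -152550049146255/886871 ≈ -1.7201e+8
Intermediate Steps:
A(v, G) = 8 + (-5 + G)²/4
S = 10110/886871 (S = (10*(1/97) - 100*(-1/41))*(1/223) = (10/97 + 100/41)*(1/223) = (10110/3977)*(1/223) = 10110/886871 ≈ 0.011400)
w(k) = -5055/886871 (w(k) = -½*10110/886871 = -5055/886871)
(-3660 + w(105))*(46733 + A(94, 37)) = (-3660 - 5055/886871)*(46733 + (8 + (-5 + 37)²/4)) = -3245952915*(46733 + (8 + (¼)*32²))/886871 = -3245952915*(46733 + (8 + (¼)*1024))/886871 = -3245952915*(46733 + (8 + 256))/886871 = -3245952915*(46733 + 264)/886871 = -3245952915/886871*46997 = -152550049146255/886871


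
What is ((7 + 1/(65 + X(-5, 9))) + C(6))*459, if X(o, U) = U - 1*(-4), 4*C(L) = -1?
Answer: 161415/52 ≈ 3104.1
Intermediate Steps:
C(L) = -¼ (C(L) = (¼)*(-1) = -¼)
X(o, U) = 4 + U (X(o, U) = U + 4 = 4 + U)
((7 + 1/(65 + X(-5, 9))) + C(6))*459 = ((7 + 1/(65 + (4 + 9))) - ¼)*459 = ((7 + 1/(65 + 13)) - ¼)*459 = ((7 + 1/78) - ¼)*459 = (547/78 - ¼)*459 = (1055/156)*459 = 161415/52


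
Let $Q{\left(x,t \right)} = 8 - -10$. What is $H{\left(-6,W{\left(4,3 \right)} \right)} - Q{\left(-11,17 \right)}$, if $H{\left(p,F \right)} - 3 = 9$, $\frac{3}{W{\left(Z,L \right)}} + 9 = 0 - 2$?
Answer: $-6$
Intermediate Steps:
$W{\left(Z,L \right)} = - \frac{3}{11}$ ($W{\left(Z,L \right)} = \frac{3}{-9 + \left(0 - 2\right)} = \frac{3}{-9 - 2} = \frac{3}{-11} = 3 \left(- \frac{1}{11}\right) = - \frac{3}{11}$)
$H{\left(p,F \right)} = 12$ ($H{\left(p,F \right)} = 3 + 9 = 12$)
$Q{\left(x,t \right)} = 18$ ($Q{\left(x,t \right)} = 8 + 10 = 18$)
$H{\left(-6,W{\left(4,3 \right)} \right)} - Q{\left(-11,17 \right)} = 12 - 18 = -6$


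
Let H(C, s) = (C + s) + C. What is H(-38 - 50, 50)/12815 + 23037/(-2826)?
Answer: -98525077/12071730 ≈ -8.1616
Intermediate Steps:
H(C, s) = s + 2*C
H(-38 - 50, 50)/12815 + 23037/(-2826) = (50 + 2*(-38 - 50))/12815 + 23037/(-2826) = (50 + 2*(-88))*(1/12815) + 23037*(-1/2826) = (50 - 176)*(1/12815) - 7679/942 = -126*1/12815 - 7679/942 = -126/12815 - 7679/942 = -98525077/12071730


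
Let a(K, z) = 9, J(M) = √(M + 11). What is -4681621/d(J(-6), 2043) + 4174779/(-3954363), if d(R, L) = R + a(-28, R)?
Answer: -7934084621191/14311028 + 4681621*√5/76 ≈ -4.1666e+5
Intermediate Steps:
J(M) = √(11 + M)
d(R, L) = 9 + R (d(R, L) = R + 9 = 9 + R)
-4681621/d(J(-6), 2043) + 4174779/(-3954363) = -4681621/(9 + √(11 - 6)) + 4174779/(-3954363) = -4681621/(9 + √5) + 4174779*(-1/3954363) = -4681621/(9 + √5) - 198799/188303 = -198799/188303 - 4681621/(9 + √5)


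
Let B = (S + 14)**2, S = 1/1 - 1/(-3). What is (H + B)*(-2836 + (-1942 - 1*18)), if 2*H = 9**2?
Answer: -11896478/9 ≈ -1.3218e+6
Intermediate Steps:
S = 4/3 (S = 1*1 - 1*(-1/3) = 1 + 1/3 = 4/3 ≈ 1.3333)
H = 81/2 (H = (1/2)*9**2 = (1/2)*81 = 81/2 ≈ 40.500)
B = 2116/9 (B = (4/3 + 14)**2 = (46/3)**2 = 2116/9 ≈ 235.11)
(H + B)*(-2836 + (-1942 - 1*18)) = (81/2 + 2116/9)*(-2836 + (-1942 - 1*18)) = 4961*(-2836 + (-1942 - 18))/18 = 4961*(-2836 - 1960)/18 = (4961/18)*(-4796) = -11896478/9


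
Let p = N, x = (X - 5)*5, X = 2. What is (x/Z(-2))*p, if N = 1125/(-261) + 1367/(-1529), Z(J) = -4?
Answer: -865380/44341 ≈ -19.516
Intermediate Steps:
x = -15 (x = (2 - 5)*5 = -3*5 = -15)
N = -230768/44341 (N = 1125*(-1/261) + 1367*(-1/1529) = -125/29 - 1367/1529 = -230768/44341 ≈ -5.2044)
p = -230768/44341 ≈ -5.2044
(x/Z(-2))*p = -15/(-4)*(-230768/44341) = -15*(-¼)*(-230768/44341) = (15/4)*(-230768/44341) = -865380/44341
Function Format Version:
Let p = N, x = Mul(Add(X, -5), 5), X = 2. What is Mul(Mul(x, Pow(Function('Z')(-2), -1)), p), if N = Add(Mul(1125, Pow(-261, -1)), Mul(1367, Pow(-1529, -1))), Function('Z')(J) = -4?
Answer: Rational(-865380, 44341) ≈ -19.516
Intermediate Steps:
x = -15 (x = Mul(Add(2, -5), 5) = Mul(-3, 5) = -15)
N = Rational(-230768, 44341) (N = Add(Mul(1125, Rational(-1, 261)), Mul(1367, Rational(-1, 1529))) = Add(Rational(-125, 29), Rational(-1367, 1529)) = Rational(-230768, 44341) ≈ -5.2044)
p = Rational(-230768, 44341) ≈ -5.2044
Mul(Mul(x, Pow(Function('Z')(-2), -1)), p) = Mul(Mul(-15, Pow(-4, -1)), Rational(-230768, 44341)) = Mul(Mul(-15, Rational(-1, 4)), Rational(-230768, 44341)) = Mul(Rational(15, 4), Rational(-230768, 44341)) = Rational(-865380, 44341)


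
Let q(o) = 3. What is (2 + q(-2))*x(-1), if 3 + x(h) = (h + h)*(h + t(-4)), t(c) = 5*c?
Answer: 195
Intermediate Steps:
x(h) = -3 + 2*h*(-20 + h) (x(h) = -3 + (h + h)*(h + 5*(-4)) = -3 + (2*h)*(h - 20) = -3 + (2*h)*(-20 + h) = -3 + 2*h*(-20 + h))
(2 + q(-2))*x(-1) = (2 + 3)*(-3 - 40*(-1) + 2*(-1)²) = 5*(-3 + 40 + 2*1) = 5*(-3 + 40 + 2) = 5*39 = 195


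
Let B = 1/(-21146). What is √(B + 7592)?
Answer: √3394787953926/21146 ≈ 87.132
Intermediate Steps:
B = -1/21146 ≈ -4.7290e-5
√(B + 7592) = √(-1/21146 + 7592) = √(160540431/21146) = √3394787953926/21146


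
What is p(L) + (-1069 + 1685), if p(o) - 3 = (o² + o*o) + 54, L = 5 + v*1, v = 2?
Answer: 771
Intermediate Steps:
L = 7 (L = 5 + 2*1 = 5 + 2 = 7)
p(o) = 57 + 2*o² (p(o) = 3 + ((o² + o*o) + 54) = 3 + ((o² + o²) + 54) = 3 + (2*o² + 54) = 3 + (54 + 2*o²) = 57 + 2*o²)
p(L) + (-1069 + 1685) = (57 + 2*7²) + (-1069 + 1685) = (57 + 2*49) + 616 = (57 + 98) + 616 = 155 + 616 = 771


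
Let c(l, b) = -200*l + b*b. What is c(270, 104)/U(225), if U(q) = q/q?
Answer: -43184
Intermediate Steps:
U(q) = 1
c(l, b) = b**2 - 200*l (c(l, b) = -200*l + b**2 = b**2 - 200*l)
c(270, 104)/U(225) = (104**2 - 200*270)/1 = (10816 - 54000)*1 = -43184*1 = -43184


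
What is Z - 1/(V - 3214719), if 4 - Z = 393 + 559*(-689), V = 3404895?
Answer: 73172498111/190176 ≈ 3.8476e+5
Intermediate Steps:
Z = 384762 (Z = 4 - (393 + 559*(-689)) = 4 - (393 - 385151) = 4 - 1*(-384758) = 4 + 384758 = 384762)
Z - 1/(V - 3214719) = 384762 - 1/(3404895 - 3214719) = 384762 - 1/190176 = 73172498111/190176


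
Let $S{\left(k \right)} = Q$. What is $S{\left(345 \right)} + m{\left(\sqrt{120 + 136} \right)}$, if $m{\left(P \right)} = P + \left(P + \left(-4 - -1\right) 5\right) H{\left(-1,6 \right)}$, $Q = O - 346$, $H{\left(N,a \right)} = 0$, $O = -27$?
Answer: $-357$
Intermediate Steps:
$Q = -373$ ($Q = -27 - 346 = -373$)
$S{\left(k \right)} = -373$
$m{\left(P \right)} = P$ ($m{\left(P \right)} = P + \left(P + \left(-4 - -1\right) 5\right) 0 = P + \left(P + \left(-4 + 1\right) 5\right) 0 = P + \left(P - 15\right) 0 = P + \left(-15 + P\right) 0 = P + 0 = P$)
$S{\left(345 \right)} + m{\left(\sqrt{120 + 136} \right)} = -373 + \sqrt{120 + 136} = -373 + \sqrt{256} = -373 + 16 = -357$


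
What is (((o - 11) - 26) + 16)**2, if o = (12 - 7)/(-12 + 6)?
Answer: 17161/36 ≈ 476.69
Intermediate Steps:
o = -5/6 (o = 5/(-6) = 5*(-1/6) = -5/6 ≈ -0.83333)
(((o - 11) - 26) + 16)**2 = (((-5/6 - 11) - 26) + 16)**2 = ((-71/6 - 26) + 16)**2 = (-227/6 + 16)**2 = (-131/6)**2 = 17161/36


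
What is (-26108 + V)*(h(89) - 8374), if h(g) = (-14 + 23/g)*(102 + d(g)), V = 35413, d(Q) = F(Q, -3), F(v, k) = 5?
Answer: -8152547835/89 ≈ -9.1602e+7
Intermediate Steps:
d(Q) = 5
h(g) = -1498 + 2461/g (h(g) = (-14 + 23/g)*(102 + 5) = (-14 + 23/g)*107 = -1498 + 2461/g)
(-26108 + V)*(h(89) - 8374) = (-26108 + 35413)*((-1498 + 2461/89) - 8374) = 9305*((-1498 + 2461*(1/89)) - 8374) = 9305*((-1498 + 2461/89) - 8374) = 9305*(-130861/89 - 8374) = 9305*(-876147/89) = -8152547835/89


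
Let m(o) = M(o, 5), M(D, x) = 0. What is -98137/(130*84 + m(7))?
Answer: -7549/840 ≈ -8.9869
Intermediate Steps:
m(o) = 0
-98137/(130*84 + m(7)) = -98137/(130*84 + 0) = -98137/(10920 + 0) = -98137/10920 = -98137*1/10920 = -7549/840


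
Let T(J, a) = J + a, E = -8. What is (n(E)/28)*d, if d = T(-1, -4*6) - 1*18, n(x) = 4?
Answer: -43/7 ≈ -6.1429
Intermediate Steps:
d = -43 (d = (-1 - 4*6) - 1*18 = (-1 - 24) - 18 = -25 - 18 = -43)
(n(E)/28)*d = (4/28)*(-43) = (4*(1/28))*(-43) = (⅐)*(-43) = -43/7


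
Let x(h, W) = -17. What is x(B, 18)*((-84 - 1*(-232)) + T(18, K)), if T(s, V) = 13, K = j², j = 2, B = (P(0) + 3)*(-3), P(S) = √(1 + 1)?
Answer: -2737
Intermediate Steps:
P(S) = √2
B = -9 - 3*√2 (B = (√2 + 3)*(-3) = (3 + √2)*(-3) = -9 - 3*√2 ≈ -13.243)
K = 4 (K = 2² = 4)
x(B, 18)*((-84 - 1*(-232)) + T(18, K)) = -17*((-84 - 1*(-232)) + 13) = -17*((-84 + 232) + 13) = -17*(148 + 13) = -17*161 = -2737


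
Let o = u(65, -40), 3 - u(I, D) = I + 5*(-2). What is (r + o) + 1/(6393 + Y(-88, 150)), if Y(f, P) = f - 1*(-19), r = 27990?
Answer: 176679913/6324 ≈ 27938.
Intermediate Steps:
Y(f, P) = 19 + f (Y(f, P) = f + 19 = 19 + f)
u(I, D) = 13 - I (u(I, D) = 3 - (I + 5*(-2)) = 3 - (I - 10) = 3 - (-10 + I) = 3 + (10 - I) = 13 - I)
o = -52 (o = 13 - 1*65 = 13 - 65 = -52)
(r + o) + 1/(6393 + Y(-88, 150)) = (27990 - 52) + 1/(6393 + (19 - 88)) = 27938 + 1/(6393 - 69) = 27938 + 1/6324 = 176679913/6324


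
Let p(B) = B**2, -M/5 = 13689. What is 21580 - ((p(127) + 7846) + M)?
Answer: 66050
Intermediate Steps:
M = -68445 (M = -5*13689 = -68445)
21580 - ((p(127) + 7846) + M) = 21580 - ((127**2 + 7846) - 68445) = 21580 - ((16129 + 7846) - 68445) = 21580 - (23975 - 68445) = 21580 - 1*(-44470) = 21580 + 44470 = 66050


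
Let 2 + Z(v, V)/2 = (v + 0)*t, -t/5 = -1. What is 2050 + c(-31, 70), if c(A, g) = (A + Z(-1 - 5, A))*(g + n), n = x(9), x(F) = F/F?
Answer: -4695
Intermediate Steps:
t = 5 (t = -5*(-1) = 5)
x(F) = 1
Z(v, V) = -4 + 10*v (Z(v, V) = -4 + 2*((v + 0)*5) = -4 + 2*(v*5) = -4 + 2*(5*v) = -4 + 10*v)
n = 1
c(A, g) = (1 + g)*(-64 + A) (c(A, g) = (A + (-4 + 10*(-1 - 5)))*(g + 1) = (A + (-4 + 10*(-6)))*(1 + g) = (A + (-4 - 60))*(1 + g) = (A - 64)*(1 + g) = (-64 + A)*(1 + g) = (1 + g)*(-64 + A))
2050 + c(-31, 70) = 2050 + (-64 - 31 - 64*70 - 31*70) = 2050 + (-64 - 31 - 4480 - 2170) = 2050 - 6745 = -4695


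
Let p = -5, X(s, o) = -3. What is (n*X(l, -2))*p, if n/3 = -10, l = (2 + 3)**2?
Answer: -450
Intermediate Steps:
l = 25 (l = 5**2 = 25)
n = -30 (n = 3*(-10) = -30)
(n*X(l, -2))*p = -30*(-3)*(-5) = 90*(-5) = -450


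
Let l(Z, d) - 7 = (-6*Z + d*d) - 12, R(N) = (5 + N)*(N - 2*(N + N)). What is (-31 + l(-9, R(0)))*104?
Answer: 1872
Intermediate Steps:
R(N) = -3*N*(5 + N) (R(N) = (5 + N)*(N - 4*N) = (5 + N)*(-3*N) = -3*N*(5 + N))
l(Z, d) = -5 + d**2 - 6*Z (l(Z, d) = 7 + ((-6*Z + d*d) - 12) = 7 + ((-6*Z + d**2) - 12) = 7 + ((d**2 - 6*Z) - 12) = 7 + (-12 + d**2 - 6*Z) = -5 + d**2 - 6*Z)
(-31 + l(-9, R(0)))*104 = (-31 + (-5 + (-3*0*(5 + 0))**2 - 6*(-9)))*104 = (-31 + (-5 + (-3*0*5)**2 + 54))*104 = (-31 + (-5 + 0**2 + 54))*104 = (-31 + (-5 + 0 + 54))*104 = (-31 + 49)*104 = 18*104 = 1872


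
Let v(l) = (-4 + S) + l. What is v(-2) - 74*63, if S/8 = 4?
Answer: -4636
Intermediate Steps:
S = 32 (S = 8*4 = 32)
v(l) = 28 + l (v(l) = (-4 + 32) + l = 28 + l)
v(-2) - 74*63 = (28 - 2) - 74*63 = 26 - 4662 = -4636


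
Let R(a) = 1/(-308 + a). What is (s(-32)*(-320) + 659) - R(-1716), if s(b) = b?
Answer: 22059577/2024 ≈ 10899.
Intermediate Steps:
(s(-32)*(-320) + 659) - R(-1716) = (-32*(-320) + 659) - 1/(-308 - 1716) = (10240 + 659) - 1/(-2024) = 10899 - 1*(-1/2024) = 10899 + 1/2024 = 22059577/2024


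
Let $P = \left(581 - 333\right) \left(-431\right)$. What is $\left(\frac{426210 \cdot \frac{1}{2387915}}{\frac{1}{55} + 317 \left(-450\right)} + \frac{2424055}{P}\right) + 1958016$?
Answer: $\frac{784193840092803631984771}{400508945288766296} \approx 1.958 \cdot 10^{6}$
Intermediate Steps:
$P = -106888$ ($P = 248 \left(-431\right) = -106888$)
$\left(\frac{426210 \cdot \frac{1}{2387915}}{\frac{1}{55} + 317 \left(-450\right)} + \frac{2424055}{P}\right) + 1958016 = \left(\frac{426210 \cdot \frac{1}{2387915}}{\frac{1}{55} + 317 \left(-450\right)} + \frac{2424055}{-106888}\right) + 1958016 = \left(\frac{426210 \cdot \frac{1}{2387915}}{\frac{1}{55} - 142650} + 2424055 \left(- \frac{1}{106888}\right)\right) + 1958016 = \left(\frac{85242}{477583 \left(- \frac{7845749}{55}\right)} - \frac{2424055}{106888}\right) + 1958016 = \left(\frac{85242}{477583} \left(- \frac{55}{7845749}\right) - \frac{2424055}{106888}\right) + 1958016 = \left(- \frac{4688310}{3746996344667} - \frac{2424055}{106888}\right) + 1958016 = - \frac{9082925725395843965}{400508945288766296} + 1958016 = \frac{784193840092803631984771}{400508945288766296}$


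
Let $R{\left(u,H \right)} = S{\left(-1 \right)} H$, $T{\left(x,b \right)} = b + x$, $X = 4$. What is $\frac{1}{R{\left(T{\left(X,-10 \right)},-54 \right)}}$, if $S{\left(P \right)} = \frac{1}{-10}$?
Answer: $\frac{5}{27} \approx 0.18519$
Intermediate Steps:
$S{\left(P \right)} = - \frac{1}{10}$
$R{\left(u,H \right)} = - \frac{H}{10}$
$\frac{1}{R{\left(T{\left(X,-10 \right)},-54 \right)}} = \frac{1}{\left(- \frac{1}{10}\right) \left(-54\right)} = \frac{1}{\frac{27}{5}} = \frac{5}{27}$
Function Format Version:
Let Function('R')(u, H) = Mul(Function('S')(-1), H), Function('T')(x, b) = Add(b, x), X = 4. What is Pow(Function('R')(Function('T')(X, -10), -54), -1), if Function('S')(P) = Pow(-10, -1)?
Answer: Rational(5, 27) ≈ 0.18519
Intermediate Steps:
Function('S')(P) = Rational(-1, 10)
Function('R')(u, H) = Mul(Rational(-1, 10), H)
Pow(Function('R')(Function('T')(X, -10), -54), -1) = Pow(Mul(Rational(-1, 10), -54), -1) = Pow(Rational(27, 5), -1) = Rational(5, 27)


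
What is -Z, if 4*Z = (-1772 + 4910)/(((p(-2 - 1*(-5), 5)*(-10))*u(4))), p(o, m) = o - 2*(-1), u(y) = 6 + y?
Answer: 1569/1000 ≈ 1.5690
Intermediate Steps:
p(o, m) = 2 + o (p(o, m) = o + 2 = 2 + o)
Z = -1569/1000 (Z = ((-1772 + 4910)/((((2 + (-2 - 1*(-5)))*(-10))*(6 + 4))))/4 = (3138/((((2 + (-2 + 5))*(-10))*10)))/4 = (3138/((((2 + 3)*(-10))*10)))/4 = (3138/(((5*(-10))*10)))/4 = (3138/((-50*10)))/4 = (3138/(-500))/4 = (3138*(-1/500))/4 = (1/4)*(-1569/250) = -1569/1000 ≈ -1.5690)
-Z = -1*(-1569/1000) = 1569/1000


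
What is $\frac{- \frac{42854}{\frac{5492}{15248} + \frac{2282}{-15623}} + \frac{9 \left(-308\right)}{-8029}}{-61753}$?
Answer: $\frac{2927327810998868}{903190119063945} \approx 3.2411$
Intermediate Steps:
$\frac{- \frac{42854}{\frac{5492}{15248} + \frac{2282}{-15623}} + \frac{9 \left(-308\right)}{-8029}}{-61753} = \left(- \frac{42854}{5492 \cdot \frac{1}{15248} + 2282 \left(- \frac{1}{15623}\right)} - - \frac{396}{1147}\right) \left(- \frac{1}{61753}\right) = \left(- \frac{42854}{\frac{1373}{3812} - \frac{2282}{15623}} + \frac{396}{1147}\right) \left(- \frac{1}{61753}\right) = \left(- \frac{42854}{\frac{12751395}{59554876}} + \frac{396}{1147}\right) \left(- \frac{1}{61753}\right) = \left(\left(-42854\right) \frac{59554876}{12751395} + \frac{396}{1147}\right) \left(- \frac{1}{61753}\right) = \left(- \frac{2552164656104}{12751395} + \frac{396}{1147}\right) \left(- \frac{1}{61753}\right) = \left(- \frac{2927327810998868}{14625850065}\right) \left(- \frac{1}{61753}\right) = \frac{2927327810998868}{903190119063945}$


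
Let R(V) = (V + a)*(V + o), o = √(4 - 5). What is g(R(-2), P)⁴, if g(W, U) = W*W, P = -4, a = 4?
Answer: -134912 + 86016*I ≈ -1.3491e+5 + 86016.0*I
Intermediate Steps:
o = I (o = √(-1) = I ≈ 1.0*I)
R(V) = (4 + V)*(I + V) (R(V) = (V + 4)*(V + I) = (4 + V)*(I + V))
g(W, U) = W²
g(R(-2), P)⁴ = (((-2)² + 4*I - 2*(4 + I))²)⁴ = ((4 + 4*I + (-8 - 2*I))²)⁴ = ((-4 + 2*I)²)⁴ = (-4 + 2*I)⁸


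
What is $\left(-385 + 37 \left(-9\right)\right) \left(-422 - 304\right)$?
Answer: $521268$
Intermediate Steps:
$\left(-385 + 37 \left(-9\right)\right) \left(-422 - 304\right) = \left(-385 - 333\right) \left(-726\right) = \left(-718\right) \left(-726\right) = 521268$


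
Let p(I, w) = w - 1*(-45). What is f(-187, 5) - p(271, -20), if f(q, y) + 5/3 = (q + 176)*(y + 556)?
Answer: -18593/3 ≈ -6197.7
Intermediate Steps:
f(q, y) = -5/3 + (176 + q)*(556 + y) (f(q, y) = -5/3 + (q + 176)*(y + 556) = -5/3 + (176 + q)*(556 + y))
p(I, w) = 45 + w (p(I, w) = w + 45 = 45 + w)
f(-187, 5) - p(271, -20) = (293563/3 + 176*5 + 556*(-187) - 187*5) - (45 - 20) = (293563/3 + 880 - 103972 - 935) - 1*25 = -18518/3 - 25 = -18593/3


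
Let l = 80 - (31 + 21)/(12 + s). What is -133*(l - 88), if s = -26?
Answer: 570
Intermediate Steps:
l = 586/7 (l = 80 - (31 + 21)/(12 - 26) = 80 - 52/(-14) = 80 - 52*(-1)/14 = 80 - 1*(-26/7) = 80 + 26/7 = 586/7 ≈ 83.714)
-133*(l - 88) = -133*(586/7 - 88) = -133*(-30/7) = 570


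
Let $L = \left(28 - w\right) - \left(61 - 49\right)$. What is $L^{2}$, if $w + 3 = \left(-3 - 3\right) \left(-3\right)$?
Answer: $1$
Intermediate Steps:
$w = 15$ ($w = -3 + \left(-3 - 3\right) \left(-3\right) = -3 - -18 = -3 + 18 = 15$)
$L = 1$ ($L = \left(28 - 15\right) - \left(61 - 49\right) = 13 - 12 = 1$)
$L^{2} = 1^{2} = 1$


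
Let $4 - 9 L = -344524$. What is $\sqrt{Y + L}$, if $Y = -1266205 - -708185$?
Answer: $\frac{2 i \sqrt{1169413}}{3} \approx 720.93 i$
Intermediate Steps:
$L = \frac{344528}{9}$ ($L = \frac{4}{9} - - \frac{344524}{9} = \frac{4}{9} + \frac{344524}{9} = \frac{344528}{9} \approx 38281.0$)
$Y = -558020$ ($Y = -1266205 + 708185 = -558020$)
$\sqrt{Y + L} = \sqrt{-558020 + \frac{344528}{9}} = \sqrt{- \frac{4677652}{9}} = \frac{2 i \sqrt{1169413}}{3}$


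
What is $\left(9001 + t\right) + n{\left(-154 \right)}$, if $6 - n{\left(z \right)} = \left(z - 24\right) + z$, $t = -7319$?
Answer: $2020$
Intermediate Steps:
$n{\left(z \right)} = 30 - 2 z$ ($n{\left(z \right)} = 6 - \left(\left(z - 24\right) + z\right) = 6 - \left(\left(-24 + z\right) + z\right) = 6 - \left(-24 + 2 z\right) = 30 - 2 z$)
$\left(9001 + t\right) + n{\left(-154 \right)} = \left(9001 - 7319\right) + \left(30 - -308\right) = 1682 + \left(30 + 308\right) = 1682 + 338 = 2020$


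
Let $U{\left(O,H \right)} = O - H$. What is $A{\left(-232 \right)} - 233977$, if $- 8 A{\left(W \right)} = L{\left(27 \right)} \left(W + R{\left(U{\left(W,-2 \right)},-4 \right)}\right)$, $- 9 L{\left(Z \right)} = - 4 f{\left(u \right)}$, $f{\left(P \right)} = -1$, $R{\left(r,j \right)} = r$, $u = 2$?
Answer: $- \frac{702008}{3} \approx -2.34 \cdot 10^{5}$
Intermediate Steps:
$L{\left(Z \right)} = - \frac{4}{9}$ ($L{\left(Z \right)} = - \frac{\left(-4\right) \left(-1\right)}{9} = \left(- \frac{1}{9}\right) 4 = - \frac{4}{9}$)
$A{\left(W \right)} = \frac{1}{9} + \frac{W}{9}$ ($A{\left(W \right)} = - \frac{\left(- \frac{4}{9}\right) \left(W + \left(W - -2\right)\right)}{8} = - \frac{\left(- \frac{4}{9}\right) \left(W + \left(W + 2\right)\right)}{8} = - \frac{\left(- \frac{4}{9}\right) \left(W + \left(2 + W\right)\right)}{8} = - \frac{\left(- \frac{4}{9}\right) \left(2 + 2 W\right)}{8} = - \frac{- \frac{8}{9} - \frac{8 W}{9}}{8} = \frac{1}{9} + \frac{W}{9}$)
$A{\left(-232 \right)} - 233977 = \left(\frac{1}{9} + \frac{1}{9} \left(-232\right)\right) - 233977 = \left(\frac{1}{9} - \frac{232}{9}\right) - 233977 = - \frac{77}{3} - 233977 = - \frac{702008}{3}$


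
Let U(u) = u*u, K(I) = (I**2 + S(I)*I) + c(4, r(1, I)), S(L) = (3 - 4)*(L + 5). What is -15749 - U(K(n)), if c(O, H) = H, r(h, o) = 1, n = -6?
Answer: -16710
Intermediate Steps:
S(L) = -5 - L (S(L) = -(5 + L) = -5 - L)
K(I) = 1 + I**2 + I*(-5 - I) (K(I) = (I**2 + (-5 - I)*I) + 1 = (I**2 + I*(-5 - I)) + 1 = 1 + I**2 + I*(-5 - I))
U(u) = u**2
-15749 - U(K(n)) = -15749 - (1 - 5*(-6))**2 = -15749 - (1 + 30)**2 = -15749 - 1*31**2 = -15749 - 1*961 = -15749 - 961 = -16710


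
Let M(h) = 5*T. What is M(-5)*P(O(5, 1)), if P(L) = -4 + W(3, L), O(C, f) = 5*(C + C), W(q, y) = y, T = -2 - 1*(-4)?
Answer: 460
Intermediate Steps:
T = 2 (T = -2 + 4 = 2)
O(C, f) = 10*C (O(C, f) = 5*(2*C) = 10*C)
M(h) = 10 (M(h) = 5*2 = 10)
P(L) = -4 + L
M(-5)*P(O(5, 1)) = 10*(-4 + 10*5) = 10*(-4 + 50) = 10*46 = 460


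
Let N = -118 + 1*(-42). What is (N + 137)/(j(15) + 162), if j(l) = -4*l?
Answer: -23/102 ≈ -0.22549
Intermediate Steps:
N = -160 (N = -118 - 42 = -160)
(N + 137)/(j(15) + 162) = (-160 + 137)/(-4*15 + 162) = -23/(-60 + 162) = -23/102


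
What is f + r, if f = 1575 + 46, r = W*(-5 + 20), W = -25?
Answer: 1246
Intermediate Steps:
r = -375 (r = -25*(-5 + 20) = -25*15 = -375)
f = 1621
f + r = 1621 - 375 = 1246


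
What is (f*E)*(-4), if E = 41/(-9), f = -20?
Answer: -3280/9 ≈ -364.44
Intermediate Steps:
E = -41/9 (E = 41*(-⅑) = -41/9 ≈ -4.5556)
(f*E)*(-4) = -20*(-41/9)*(-4) = (820/9)*(-4) = -3280/9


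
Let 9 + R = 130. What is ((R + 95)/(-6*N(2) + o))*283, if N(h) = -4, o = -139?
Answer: -61128/115 ≈ -531.55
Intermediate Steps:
R = 121 (R = -9 + 130 = 121)
((R + 95)/(-6*N(2) + o))*283 = ((121 + 95)/(-6*(-4) - 139))*283 = (216/(24 - 139))*283 = (216/(-115))*283 = (216*(-1/115))*283 = -216/115*283 = -61128/115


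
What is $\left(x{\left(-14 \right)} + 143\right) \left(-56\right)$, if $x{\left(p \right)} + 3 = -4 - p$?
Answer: $-8400$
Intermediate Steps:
$x{\left(p \right)} = -7 - p$ ($x{\left(p \right)} = -3 - \left(4 + p\right) = -7 - p$)
$\left(x{\left(-14 \right)} + 143\right) \left(-56\right) = \left(\left(-7 - -14\right) + 143\right) \left(-56\right) = \left(\left(-7 + 14\right) + 143\right) \left(-56\right) = \left(7 + 143\right) \left(-56\right) = 150 \left(-56\right) = -8400$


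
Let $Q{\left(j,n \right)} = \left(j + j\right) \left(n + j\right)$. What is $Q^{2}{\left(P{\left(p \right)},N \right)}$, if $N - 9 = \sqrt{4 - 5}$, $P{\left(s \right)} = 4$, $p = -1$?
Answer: $10752 + 1664 i \approx 10752.0 + 1664.0 i$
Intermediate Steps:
$N = 9 + i$ ($N = 9 + \sqrt{4 - 5} = 9 + \sqrt{-1} = 9 + i \approx 9.0 + 1.0 i$)
$Q{\left(j,n \right)} = 2 j \left(j + n\right)$
$Q^{2}{\left(P{\left(p \right)},N \right)} = \left(2 \cdot 4 \left(4 + \left(9 + i\right)\right)\right)^{2} = \left(2 \cdot 4 \left(13 + i\right)\right)^{2} = \left(104 + 8 i\right)^{2}$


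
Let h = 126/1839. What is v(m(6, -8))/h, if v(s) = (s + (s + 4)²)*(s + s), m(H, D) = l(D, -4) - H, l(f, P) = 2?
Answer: 9808/21 ≈ 467.05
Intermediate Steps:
h = 42/613 (h = 126*(1/1839) = 42/613 ≈ 0.068516)
m(H, D) = 2 - H
v(s) = 2*s*(s + (4 + s)²) (v(s) = (s + (4 + s)²)*(2*s) = 2*s*(s + (4 + s)²))
v(m(6, -8))/h = (2*(2 - 1*6)*((2 - 1*6) + (4 + (2 - 1*6))²))/(42/613) = (2*(2 - 6)*((2 - 6) + (4 + (2 - 6))²))*(613/42) = (2*(-4)*(-4 + (4 - 4)²))*(613/42) = (2*(-4)*(-4 + 0²))*(613/42) = (2*(-4)*(-4 + 0))*(613/42) = (2*(-4)*(-4))*(613/42) = 32*(613/42) = 9808/21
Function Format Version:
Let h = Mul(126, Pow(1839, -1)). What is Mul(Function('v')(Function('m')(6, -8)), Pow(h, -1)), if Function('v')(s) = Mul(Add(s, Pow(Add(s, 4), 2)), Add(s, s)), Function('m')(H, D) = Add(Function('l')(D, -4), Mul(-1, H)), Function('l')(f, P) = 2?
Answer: Rational(9808, 21) ≈ 467.05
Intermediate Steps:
h = Rational(42, 613) (h = Mul(126, Rational(1, 1839)) = Rational(42, 613) ≈ 0.068516)
Function('m')(H, D) = Add(2, Mul(-1, H))
Function('v')(s) = Mul(2, s, Add(s, Pow(Add(4, s), 2))) (Function('v')(s) = Mul(Add(s, Pow(Add(4, s), 2)), Mul(2, s)) = Mul(2, s, Add(s, Pow(Add(4, s), 2))))
Mul(Function('v')(Function('m')(6, -8)), Pow(h, -1)) = Mul(Mul(2, Add(2, Mul(-1, 6)), Add(Add(2, Mul(-1, 6)), Pow(Add(4, Add(2, Mul(-1, 6))), 2))), Pow(Rational(42, 613), -1)) = Mul(Mul(2, Add(2, -6), Add(Add(2, -6), Pow(Add(4, Add(2, -6)), 2))), Rational(613, 42)) = Mul(Mul(2, -4, Add(-4, Pow(Add(4, -4), 2))), Rational(613, 42)) = Mul(Mul(2, -4, Add(-4, Pow(0, 2))), Rational(613, 42)) = Mul(Mul(2, -4, Add(-4, 0)), Rational(613, 42)) = Mul(Mul(2, -4, -4), Rational(613, 42)) = Mul(32, Rational(613, 42)) = Rational(9808, 21)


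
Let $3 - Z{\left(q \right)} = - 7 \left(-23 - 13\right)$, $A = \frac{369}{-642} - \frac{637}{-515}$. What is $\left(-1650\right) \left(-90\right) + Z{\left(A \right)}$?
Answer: $148251$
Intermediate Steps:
$A = \frac{72973}{110210}$ ($A = 369 \left(- \frac{1}{642}\right) - - \frac{637}{515} = - \frac{123}{214} + \frac{637}{515} = \frac{72973}{110210} \approx 0.66213$)
$Z{\left(q \right)} = -249$ ($Z{\left(q \right)} = 3 - - 7 \left(-23 - 13\right) = 3 - \left(-7\right) \left(-36\right) = 3 - 252 = -249$)
$\left(-1650\right) \left(-90\right) + Z{\left(A \right)} = \left(-1650\right) \left(-90\right) - 249 = 148500 - 249 = 148251$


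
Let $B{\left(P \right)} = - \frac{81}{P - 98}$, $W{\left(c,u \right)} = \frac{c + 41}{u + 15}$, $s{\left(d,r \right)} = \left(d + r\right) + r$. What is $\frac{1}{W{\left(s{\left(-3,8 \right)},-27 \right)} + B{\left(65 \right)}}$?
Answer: $- \frac{22}{45} \approx -0.48889$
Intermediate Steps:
$s{\left(d,r \right)} = d + 2 r$
$W{\left(c,u \right)} = \frac{41 + c}{15 + u}$
$B{\left(P \right)} = - \frac{81}{-98 + P}$
$\frac{1}{W{\left(s{\left(-3,8 \right)},-27 \right)} + B{\left(65 \right)}} = \frac{1}{\frac{41 + \left(-3 + 2 \cdot 8\right)}{15 - 27} - \frac{81}{-98 + 65}} = \frac{1}{\frac{41 + \left(-3 + 16\right)}{-12} - \frac{81}{-33}} = \frac{1}{- \frac{41 + 13}{12} - - \frac{27}{11}} = \frac{1}{\left(- \frac{1}{12}\right) 54 + \frac{27}{11}} = \frac{1}{- \frac{9}{2} + \frac{27}{11}} = \frac{1}{- \frac{45}{22}} = - \frac{22}{45}$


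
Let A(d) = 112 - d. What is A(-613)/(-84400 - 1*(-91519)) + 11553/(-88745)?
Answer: -17905682/631775655 ≈ -0.028342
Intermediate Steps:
A(-613)/(-84400 - 1*(-91519)) + 11553/(-88745) = (112 - 1*(-613))/(-84400 - 1*(-91519)) + 11553/(-88745) = (112 + 613)/(-84400 + 91519) + 11553*(-1/88745) = 725/7119 - 11553/88745 = -17905682/631775655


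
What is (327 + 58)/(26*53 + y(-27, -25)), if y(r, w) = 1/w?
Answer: 9625/34449 ≈ 0.27940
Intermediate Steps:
(327 + 58)/(26*53 + y(-27, -25)) = (327 + 58)/(26*53 + 1/(-25)) = 385/(1378 - 1/25) = 385/(34449/25) = 385*(25/34449) = 9625/34449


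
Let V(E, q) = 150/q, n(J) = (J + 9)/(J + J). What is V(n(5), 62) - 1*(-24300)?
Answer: 753375/31 ≈ 24302.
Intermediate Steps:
n(J) = (9 + J)/(2*J) (n(J) = (9 + J)/((2*J)) = (9 + J)*(1/(2*J)) = (9 + J)/(2*J))
V(n(5), 62) - 1*(-24300) = 150/62 - 1*(-24300) = 150*(1/62) + 24300 = 75/31 + 24300 = 753375/31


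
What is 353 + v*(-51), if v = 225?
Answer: -11122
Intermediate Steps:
353 + v*(-51) = 353 + 225*(-51) = 353 - 11475 = -11122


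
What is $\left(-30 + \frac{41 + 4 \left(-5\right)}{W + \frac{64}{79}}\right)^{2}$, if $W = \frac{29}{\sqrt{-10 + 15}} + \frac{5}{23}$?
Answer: $\frac{3465397293882594324615}{3806382082899715208} - \frac{167141561839494971715 \sqrt{5}}{3806382082899715208} \approx 812.23$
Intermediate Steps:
$W = \frac{5}{23} + \frac{29 \sqrt{5}}{5}$ ($W = \frac{29}{\sqrt{5}} + 5 \cdot \frac{1}{23} = 29 \frac{\sqrt{5}}{5} + \frac{5}{23} = \frac{29 \sqrt{5}}{5} + \frac{5}{23} = \frac{5}{23} + \frac{29 \sqrt{5}}{5} \approx 13.187$)
$\left(-30 + \frac{41 + 4 \left(-5\right)}{W + \frac{64}{79}}\right)^{2} = \left(-30 + \frac{41 + 4 \left(-5\right)}{\left(\frac{5}{23} + \frac{29 \sqrt{5}}{5}\right) + \frac{64}{79}}\right)^{2} = \left(-30 + \frac{41 - 20}{\left(\frac{5}{23} + \frac{29 \sqrt{5}}{5}\right) + 64 \cdot \frac{1}{79}}\right)^{2} = \left(-30 + \frac{21}{\left(\frac{5}{23} + \frac{29 \sqrt{5}}{5}\right) + \frac{64}{79}}\right)^{2} = \left(-30 + \frac{21}{\frac{1867}{1817} + \frac{29 \sqrt{5}}{5}}\right)^{2}$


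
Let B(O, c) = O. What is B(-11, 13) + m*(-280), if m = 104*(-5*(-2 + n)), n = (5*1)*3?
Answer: 1892789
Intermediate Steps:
n = 15 (n = 5*3 = 15)
m = -6760 (m = 104*(-5*(-2 + 15)) = 104*(-5*13) = 104*(-65) = -6760)
B(-11, 13) + m*(-280) = -11 - 6760*(-280) = -11 + 1892800 = 1892789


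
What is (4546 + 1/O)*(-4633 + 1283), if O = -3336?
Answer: -25402137125/1668 ≈ -1.5229e+7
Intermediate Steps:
(4546 + 1/O)*(-4633 + 1283) = (4546 + 1/(-3336))*(-4633 + 1283) = (4546 - 1/3336)*(-3350) = (15165455/3336)*(-3350) = -25402137125/1668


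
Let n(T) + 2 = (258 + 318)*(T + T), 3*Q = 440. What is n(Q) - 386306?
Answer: -217348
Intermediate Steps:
Q = 440/3 (Q = (1/3)*440 = 440/3 ≈ 146.67)
n(T) = -2 + 1152*T (n(T) = -2 + (258 + 318)*(T + T) = -2 + 576*(2*T) = -2 + 1152*T)
n(Q) - 386306 = (-2 + 1152*(440/3)) - 386306 = (-2 + 168960) - 386306 = 168958 - 386306 = -217348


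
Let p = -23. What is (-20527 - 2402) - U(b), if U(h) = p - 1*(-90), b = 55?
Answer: -22996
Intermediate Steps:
U(h) = 67 (U(h) = -23 - 1*(-90) = -23 + 90 = 67)
(-20527 - 2402) - U(b) = (-20527 - 2402) - 1*67 = -22929 - 67 = -22996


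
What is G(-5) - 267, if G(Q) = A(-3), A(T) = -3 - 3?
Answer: -273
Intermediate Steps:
A(T) = -6
G(Q) = -6
G(-5) - 267 = -6 - 267 = -273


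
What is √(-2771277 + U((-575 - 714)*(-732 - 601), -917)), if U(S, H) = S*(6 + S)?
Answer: √2952345926314 ≈ 1.7182e+6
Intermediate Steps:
√(-2771277 + U((-575 - 714)*(-732 - 601), -917)) = √(-2771277 + ((-575 - 714)*(-732 - 601))*(6 + (-575 - 714)*(-732 - 601))) = √(-2771277 + (-1289*(-1333))*(6 - 1289*(-1333))) = √(-2771277 + 1718237*(6 + 1718237)) = √(-2771277 + 1718237*1718243) = √(-2771277 + 2952348697591) = √2952345926314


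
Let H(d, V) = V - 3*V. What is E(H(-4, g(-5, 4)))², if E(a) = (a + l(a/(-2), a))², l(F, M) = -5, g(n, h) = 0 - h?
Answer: 81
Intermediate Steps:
g(n, h) = -h
H(d, V) = -2*V
E(a) = (-5 + a)² (E(a) = (a - 5)² = (-5 + a)²)
E(H(-4, g(-5, 4)))² = ((-5 - (-2)*4)²)² = ((-5 - 2*(-4))²)² = ((-5 + 8)²)² = (3²)² = 9² = 81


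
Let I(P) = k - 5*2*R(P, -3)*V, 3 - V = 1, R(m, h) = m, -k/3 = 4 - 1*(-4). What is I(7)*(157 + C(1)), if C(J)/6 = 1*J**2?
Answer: -26732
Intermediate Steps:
C(J) = 6*J**2 (C(J) = 6*(1*J**2) = 6*J**2)
k = -24 (k = -3*(4 - 1*(-4)) = -3*(4 + 4) = -3*8 = -24)
V = 2 (V = 3 - 1*1 = 3 - 1 = 2)
I(P) = -24 - 20*P (I(P) = -24 - 5*2*P*2 = -24 - 20*P)
I(7)*(157 + C(1)) = (-24 - 20*7)*(157 + 6*1**2) = (-24 - 140)*(157 + 6*1) = -164*(157 + 6) = -164*163 = -26732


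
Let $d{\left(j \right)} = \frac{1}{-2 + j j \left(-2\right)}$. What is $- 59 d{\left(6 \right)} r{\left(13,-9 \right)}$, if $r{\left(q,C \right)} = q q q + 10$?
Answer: $\frac{130213}{74} \approx 1759.6$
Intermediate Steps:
$r{\left(q,C \right)} = 10 + q^{3}$ ($r{\left(q,C \right)} = q^{2} q + 10 = q^{3} + 10 = 10 + q^{3}$)
$d{\left(j \right)} = \frac{1}{-2 - 2 j^{2}}$ ($d{\left(j \right)} = \frac{1}{-2 + j^{2} \left(-2\right)} = \frac{1}{-2 - 2 j^{2}}$)
$- 59 d{\left(6 \right)} r{\left(13,-9 \right)} = - 59 \left(- \frac{1}{2 + 2 \cdot 6^{2}}\right) \left(10 + 13^{3}\right) = - 59 \left(- \frac{1}{2 + 2 \cdot 36}\right) \left(10 + 2197\right) = - 59 \left(- \frac{1}{2 + 72}\right) 2207 = - 59 \left(- \frac{1}{74}\right) 2207 = - 59 \left(\left(-1\right) \frac{1}{74}\right) 2207 = \left(-59\right) \left(- \frac{1}{74}\right) 2207 = \frac{59}{74} \cdot 2207 = \frac{130213}{74}$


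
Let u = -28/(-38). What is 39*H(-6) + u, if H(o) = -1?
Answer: -727/19 ≈ -38.263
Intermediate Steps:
u = 14/19 (u = -28*(-1/38) = 14/19 ≈ 0.73684)
39*H(-6) + u = 39*(-1) + 14/19 = -39 + 14/19 = -727/19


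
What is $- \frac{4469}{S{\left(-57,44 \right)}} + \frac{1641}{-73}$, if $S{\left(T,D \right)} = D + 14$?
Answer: $- \frac{421415}{4234} \approx -99.531$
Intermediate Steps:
$S{\left(T,D \right)} = 14 + D$
$- \frac{4469}{S{\left(-57,44 \right)}} + \frac{1641}{-73} = - \frac{4469}{14 + 44} + \frac{1641}{-73} = - \frac{4469}{58} + 1641 \left(- \frac{1}{73}\right) = \left(-4469\right) \frac{1}{58} - \frac{1641}{73} = - \frac{4469}{58} - \frac{1641}{73} = - \frac{421415}{4234}$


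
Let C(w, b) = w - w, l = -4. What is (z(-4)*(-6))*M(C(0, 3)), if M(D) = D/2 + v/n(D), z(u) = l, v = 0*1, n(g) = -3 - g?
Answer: 0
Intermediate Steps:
v = 0
C(w, b) = 0
z(u) = -4
M(D) = D/2 (M(D) = D/2 + 0/(-3 - D) = D*(½) + 0 = D/2 + 0 = D/2)
(z(-4)*(-6))*M(C(0, 3)) = (-4*(-6))*((½)*0) = 24*0 = 0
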